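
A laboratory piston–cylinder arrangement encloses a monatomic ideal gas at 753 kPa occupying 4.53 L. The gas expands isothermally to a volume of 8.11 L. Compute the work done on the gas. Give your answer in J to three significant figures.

Isothermal: W = nRT ln(V₂/V₁) = P₁V₁ ln(V₂/V₁).
P₁V₁ = (753 kPa)(4.53 L) = 3411 J.
W = 3411 × ln(8.11/4.53) = 3411 × 0.5824
W_by_gas = 1987 J; work on gas = −W_by = -1987 J.

W ≈ -1990 J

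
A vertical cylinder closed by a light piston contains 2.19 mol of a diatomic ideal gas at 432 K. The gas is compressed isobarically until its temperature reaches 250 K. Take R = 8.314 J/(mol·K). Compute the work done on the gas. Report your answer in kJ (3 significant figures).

Isobaric: W = P ΔV = nR ΔT.
W = (2.19)(8.314)(250 − 432) = -3314 J.
Work on gas = −W_by = 3314 J.

W ≈ 3.31 kJ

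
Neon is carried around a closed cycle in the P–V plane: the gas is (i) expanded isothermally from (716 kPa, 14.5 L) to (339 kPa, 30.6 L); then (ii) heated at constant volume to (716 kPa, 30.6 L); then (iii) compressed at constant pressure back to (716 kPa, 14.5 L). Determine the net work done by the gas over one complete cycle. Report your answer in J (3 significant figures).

Leg (i): W = PᵢVᵢ ln(V_f/Vᵢ) = (10382) ln(30.6/14.5) = 7754 J.
Leg (ii): W = 0.
Leg (iii): W = PΔV = (716)(14.5 − 30.6) = -11528 J.
W_net = 7754 − 11528 = -3774 J.

W_net ≈ -3770 J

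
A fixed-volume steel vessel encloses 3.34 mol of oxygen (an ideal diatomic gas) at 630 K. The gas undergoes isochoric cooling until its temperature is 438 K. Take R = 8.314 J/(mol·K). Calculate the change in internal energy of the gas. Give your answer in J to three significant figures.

ΔU ≈ -13300 J

Constant volume ⇒ W = 0, so Q = ΔU = nCᵥΔT with Cᵥ = 5R/2 = 20.79 J/(mol·K).
ΔU = (3.34)(20.79)(438 − 630) = -13329 J.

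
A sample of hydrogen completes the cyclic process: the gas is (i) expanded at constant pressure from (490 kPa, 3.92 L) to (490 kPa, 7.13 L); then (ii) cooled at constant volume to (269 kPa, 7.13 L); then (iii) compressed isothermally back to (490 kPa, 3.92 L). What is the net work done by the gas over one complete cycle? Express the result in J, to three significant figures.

W_net ≈ 426 J

Leg (i): W = PΔV = (490)(7.13 − 3.92) = 1573 J.
Leg (ii): W = 0.
Leg (iii): W = PᵢVᵢ ln(V_f/Vᵢ) = (1918) ln(3.92/7.13) = -1147 J.
W_net = 1573 − 1147 = 425.5 J.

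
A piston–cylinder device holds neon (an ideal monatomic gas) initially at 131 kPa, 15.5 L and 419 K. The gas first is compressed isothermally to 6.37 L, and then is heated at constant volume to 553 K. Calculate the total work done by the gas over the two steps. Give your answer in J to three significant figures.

Step 1 (isothermal): W = P₁V₁ ln(V₂/V₁) = (2030) ln(6.37/15.5) = -1806 J.
Step 2 (isochoric): W = 0 (constant volume).
W_total = -1806 + 0 = -1806 J.

W_total ≈ -1810 J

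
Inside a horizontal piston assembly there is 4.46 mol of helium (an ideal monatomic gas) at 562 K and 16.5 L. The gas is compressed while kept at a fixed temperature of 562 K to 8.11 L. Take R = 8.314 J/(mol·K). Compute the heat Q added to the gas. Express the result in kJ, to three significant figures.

Q ≈ -14.8 kJ

Isothermal ⇒ ΔU = 0, so Q = W = nRT ln(V₂/V₁).
Q = (4.46)(8.314)(562) ln(8.11/16.5) = 20839 × -0.7103 = -14801 J.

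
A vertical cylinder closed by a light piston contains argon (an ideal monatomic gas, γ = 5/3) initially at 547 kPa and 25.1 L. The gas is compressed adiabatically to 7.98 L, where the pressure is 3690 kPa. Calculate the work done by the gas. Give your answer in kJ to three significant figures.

W ≈ -23.6 kJ

Adiabatic: W = (P₁V₁ − P₂V₂)/(γ − 1) with γ = 5/3.
P₁V₁ = 13730 J, P₂V₂ = 29446 J.
W = (13730 − 29446) / 0.6667 = -23575 J.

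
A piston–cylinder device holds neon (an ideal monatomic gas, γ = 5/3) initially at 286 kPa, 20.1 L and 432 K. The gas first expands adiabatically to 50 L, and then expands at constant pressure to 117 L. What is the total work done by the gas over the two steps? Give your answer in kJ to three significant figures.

Step 1 (adiabatic): W = (P₁V₁ − P₂V₂)/(γ−1) = (5749 − 3131)/0.667 = 3926 J.
After step 1: P = 62.62 kPa, V = 50 L, T = 235.3 K.
Step 2 (isobaric): W = PΔV = (62.62 kPa)(117 − 50 L) = 4196 J.
W_total = 3926 + 4196 = 8122 J.

W_total ≈ 8.12 kJ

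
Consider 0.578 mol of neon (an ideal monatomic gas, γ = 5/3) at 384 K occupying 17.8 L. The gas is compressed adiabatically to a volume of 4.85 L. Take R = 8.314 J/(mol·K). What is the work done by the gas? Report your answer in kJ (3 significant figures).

Adiabatic: TV^(γ−1) = const with γ = 5/3.
T₂ = T₁ (V₁/V₂)^(γ−1) = 384 × (17.8/4.85)^0.667 = 384 × 2.379 = 913.7 K.
W_by = nCᵥ(T₁ − T₂) = (0.578)(12.47)(384 − 913.7) = -3818 J.

W ≈ -3.82 kJ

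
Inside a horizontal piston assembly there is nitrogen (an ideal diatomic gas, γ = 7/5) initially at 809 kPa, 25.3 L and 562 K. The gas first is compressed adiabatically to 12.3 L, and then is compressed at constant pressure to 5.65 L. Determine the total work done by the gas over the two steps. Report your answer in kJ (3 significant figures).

W_total ≈ -31.9 kJ

Step 1 (adiabatic): W = (P₁V₁ − P₂V₂)/(γ−1) = (20468 − 27312)/0.4 = -17111 J.
After step 1: P = 2220 kPa, V = 12.3 L, T = 749.9 K.
Step 2 (isobaric): W = PΔV = (2220 kPa)(5.65 − 12.3 L) = -14766 J.
W_total = -17111 − 14766 = -31877 J.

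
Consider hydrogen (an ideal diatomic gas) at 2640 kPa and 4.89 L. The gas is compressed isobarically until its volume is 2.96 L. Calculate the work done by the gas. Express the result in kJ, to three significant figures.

Isobaric: W = P ΔV.
W = (2640 kPa)(2.96 − 4.89 L) = (2640)(-1.93) = -5095 J.

W ≈ -5.10 kJ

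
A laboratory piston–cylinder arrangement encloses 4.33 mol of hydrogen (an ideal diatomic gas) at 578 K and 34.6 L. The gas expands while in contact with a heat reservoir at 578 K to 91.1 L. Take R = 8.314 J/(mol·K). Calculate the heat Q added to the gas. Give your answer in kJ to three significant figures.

Isothermal ⇒ ΔU = 0, so Q = W = nRT ln(V₂/V₁).
Q = (4.33)(8.314)(578) ln(91.1/34.6) = 20808 × 0.9681 = 20144 J.

Q ≈ 20.1 kJ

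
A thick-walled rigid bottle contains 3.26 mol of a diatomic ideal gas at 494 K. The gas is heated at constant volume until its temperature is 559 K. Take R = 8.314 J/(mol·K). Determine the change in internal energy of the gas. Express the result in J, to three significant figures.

ΔU ≈ 4400 J

Constant volume ⇒ W = 0, so Q = ΔU = nCᵥΔT with Cᵥ = 5R/2 = 20.79 J/(mol·K).
ΔU = (3.26)(20.79)(559 − 494) = 4404 J.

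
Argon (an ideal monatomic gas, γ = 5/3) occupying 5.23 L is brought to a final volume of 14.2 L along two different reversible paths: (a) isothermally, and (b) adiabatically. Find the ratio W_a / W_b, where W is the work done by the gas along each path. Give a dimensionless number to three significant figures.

Path (a) isothermal: W = P₁V₁ ln(V₂/V₁) → W_a/(P₁V₁) = 0.9988.
Path (b) adiabatic: W = P₁V₁(1 − (V₁/V₂)^(γ−1))/(γ−1) → W_b/(P₁V₁) = 0.7293.
W_a / W_b = 0.9988 / 0.7293 = 1.37.

W_a / W_b ≈ 1.37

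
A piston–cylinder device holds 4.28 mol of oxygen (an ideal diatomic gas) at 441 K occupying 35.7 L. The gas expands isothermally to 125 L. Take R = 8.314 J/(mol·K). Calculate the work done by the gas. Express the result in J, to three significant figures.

W ≈ 19700 J

Isothermal: W = nRT ln(V₂/V₁).
W = (4.28)(8.314)(441) × ln(125/35.7)
  = 15693 × 1.253
W_by_gas = 19665 J.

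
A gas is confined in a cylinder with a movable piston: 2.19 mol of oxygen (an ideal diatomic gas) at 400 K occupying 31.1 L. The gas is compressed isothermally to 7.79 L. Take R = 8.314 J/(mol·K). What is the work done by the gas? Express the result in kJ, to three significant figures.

Isothermal: W = nRT ln(V₂/V₁).
W = (2.19)(8.314)(400) × ln(7.79/31.1)
  = 7283 × -1.384
W_by_gas = -10082 J.

W ≈ -10.1 kJ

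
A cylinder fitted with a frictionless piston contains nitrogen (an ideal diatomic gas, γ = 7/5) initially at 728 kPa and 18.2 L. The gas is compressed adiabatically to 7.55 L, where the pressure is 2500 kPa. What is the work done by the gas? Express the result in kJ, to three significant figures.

W ≈ -14.1 kJ

Adiabatic: W = (P₁V₁ − P₂V₂)/(γ − 1) with γ = 7/5.
P₁V₁ = 13250 J, P₂V₂ = 18875 J.
W = (13250 − 18875) / 0.4 = -14064 J.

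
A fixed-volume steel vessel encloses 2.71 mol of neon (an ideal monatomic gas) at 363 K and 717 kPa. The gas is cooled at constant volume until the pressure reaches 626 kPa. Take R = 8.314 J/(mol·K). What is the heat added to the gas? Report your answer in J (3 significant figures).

Q ≈ -1560 J

Constant volume ⇒ W = 0, so Q = ΔU = nCᵥΔT with Cᵥ = 3R/2 = 12.47 J/(mol·K).
At constant V, T₂/T₁ = P₂/P₁ ⇒ ΔT = T₁(P₂/P₁ − 1) = 363·(626/717 − 1) = -46.07 K.
ΔU = (2.71)(12.47)(-46.07) = -1557 J.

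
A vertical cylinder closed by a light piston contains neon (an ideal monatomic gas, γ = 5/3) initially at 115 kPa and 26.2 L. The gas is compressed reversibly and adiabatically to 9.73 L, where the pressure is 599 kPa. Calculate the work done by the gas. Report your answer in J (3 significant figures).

Adiabatic: W = (P₁V₁ − P₂V₂)/(γ − 1) with γ = 5/3.
P₁V₁ = 3013 J, P₂V₂ = 5828 J.
W = (3013 − 5828) / 0.6667 = -4223 J.

W ≈ -4220 J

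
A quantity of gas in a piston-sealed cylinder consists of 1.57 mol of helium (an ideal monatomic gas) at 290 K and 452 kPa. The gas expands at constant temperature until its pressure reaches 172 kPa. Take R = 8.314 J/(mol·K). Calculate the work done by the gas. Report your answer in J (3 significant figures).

Isothermal process: W = nRT ln(V₂/V₁) = nRT ln(P₁/P₂).
W = (1.57)(8.314)(290) × ln(452/172)
  = 3785 × ln(2.628) = 3785 × 0.9662
W_by_gas = 3657 J.

W ≈ 3660 J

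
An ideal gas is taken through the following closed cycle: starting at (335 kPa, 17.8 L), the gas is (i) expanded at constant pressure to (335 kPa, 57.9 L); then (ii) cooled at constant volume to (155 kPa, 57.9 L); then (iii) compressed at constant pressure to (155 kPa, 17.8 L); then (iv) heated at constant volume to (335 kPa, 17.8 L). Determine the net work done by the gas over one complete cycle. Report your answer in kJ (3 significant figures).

Constant-volume legs do no work.
W(i) = (335)(57.9 − 17.8) = 13433 J; W(iii) = (155)(17.8 − 57.9) = -6215 J.
W_net = 13433 − 6215 = 7218 J (the clockwise enclosed area).

W_net ≈ 7.22 kJ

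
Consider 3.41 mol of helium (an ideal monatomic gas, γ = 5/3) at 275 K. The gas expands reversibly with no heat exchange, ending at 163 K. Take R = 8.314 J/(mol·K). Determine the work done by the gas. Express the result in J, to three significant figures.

W ≈ 4760 J

Adiabatic ⇒ Q = 0, so W_by = −ΔU = nCᵥ(T₁ − T₂).
Cᵥ = 3R/2 = 12.47 J/(mol·K).
W = (3.41)(12.47)(275 − 163) = 4763 J.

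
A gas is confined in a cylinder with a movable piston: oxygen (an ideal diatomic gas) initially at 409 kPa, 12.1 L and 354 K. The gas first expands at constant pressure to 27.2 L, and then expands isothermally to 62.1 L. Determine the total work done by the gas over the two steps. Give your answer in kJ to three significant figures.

Step 1 (isobaric): W = PΔV = (409 kPa)(27.2 − 12.1 L) = 6176 J.
After step 1: P = 409 kPa, V = 27.2 L, T = 795.8 K.
Step 2 (isothermal): W = P₁V₁ ln(V₂/V₁) = (11125) ln(62.1/27.2) = 9184 J.
W_total = 6176 + 9184 = 15360 J.

W_total ≈ 15.4 kJ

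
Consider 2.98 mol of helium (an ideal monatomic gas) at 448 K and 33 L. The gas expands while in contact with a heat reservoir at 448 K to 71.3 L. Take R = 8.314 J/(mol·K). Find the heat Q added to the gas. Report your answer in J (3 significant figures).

Q ≈ 8550 J

Isothermal ⇒ ΔU = 0, so Q = W = nRT ln(V₂/V₁).
Q = (2.98)(8.314)(448) ln(71.3/33) = 11100 × 0.7704 = 8551 J.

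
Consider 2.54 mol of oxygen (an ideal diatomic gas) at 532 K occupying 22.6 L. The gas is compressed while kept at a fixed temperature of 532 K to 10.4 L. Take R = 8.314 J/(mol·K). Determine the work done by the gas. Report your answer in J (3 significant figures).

Isothermal: W = nRT ln(V₂/V₁).
W = (2.54)(8.314)(532) × ln(10.4/22.6)
  = 11235 × -0.7761
W_by_gas = -8720 J.

W ≈ -8720 J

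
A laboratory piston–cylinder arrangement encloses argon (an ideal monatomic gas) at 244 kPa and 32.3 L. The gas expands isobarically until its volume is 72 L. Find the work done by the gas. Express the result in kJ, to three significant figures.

W ≈ 9.69 kJ

Isobaric: W = P ΔV.
W = (244 kPa)(72 − 32.3 L) = (244)(39.7) = 9687 J.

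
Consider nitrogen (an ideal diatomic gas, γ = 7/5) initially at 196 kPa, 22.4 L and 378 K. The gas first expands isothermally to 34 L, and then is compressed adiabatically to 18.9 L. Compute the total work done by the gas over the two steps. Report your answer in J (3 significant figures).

Step 1 (isothermal): W = P₁V₁ ln(V₂/V₁) = (4390) ln(34/22.4) = 1832 J.
After step 1: P = 129.1 kPa, V = 34 L, T = 378 K.
Step 2 (adiabatic): W = (P₁V₁ − P₂V₂)/(γ−1) = (4390 − 5553)/0.4 = -2906 J.
W_total = 1832 − 2906 = -1074 J.

W_total ≈ -1070 J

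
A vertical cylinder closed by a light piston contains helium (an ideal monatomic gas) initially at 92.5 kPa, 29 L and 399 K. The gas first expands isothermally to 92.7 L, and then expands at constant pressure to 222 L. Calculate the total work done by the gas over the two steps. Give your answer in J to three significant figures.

W_total ≈ 6860 J

Step 1 (isothermal): W = P₁V₁ ln(V₂/V₁) = (2682) ln(92.7/29) = 3117 J.
After step 1: P = 28.94 kPa, V = 92.7 L, T = 399 K.
Step 2 (isobaric): W = PΔV = (28.94 kPa)(222 − 92.7 L) = 3742 J.
W_total = 3117 + 3742 = 6859 J.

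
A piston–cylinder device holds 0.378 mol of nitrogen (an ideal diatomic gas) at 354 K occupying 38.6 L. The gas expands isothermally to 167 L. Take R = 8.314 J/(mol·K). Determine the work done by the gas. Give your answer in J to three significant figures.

Isothermal: W = nRT ln(V₂/V₁).
W = (0.378)(8.314)(354) × ln(167/38.6)
  = 1113 × 1.465
W_by_gas = 1630 J.

W ≈ 1630 J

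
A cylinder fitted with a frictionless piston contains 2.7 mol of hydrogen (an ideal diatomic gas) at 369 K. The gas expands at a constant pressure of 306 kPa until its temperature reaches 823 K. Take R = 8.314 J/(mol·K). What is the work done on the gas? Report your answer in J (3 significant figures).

W ≈ -10200 J

Isobaric: W = P ΔV = nR ΔT.
W = (2.7)(8.314)(823 − 369) = 10191 J.
Work on gas = −W_by = -10191 J.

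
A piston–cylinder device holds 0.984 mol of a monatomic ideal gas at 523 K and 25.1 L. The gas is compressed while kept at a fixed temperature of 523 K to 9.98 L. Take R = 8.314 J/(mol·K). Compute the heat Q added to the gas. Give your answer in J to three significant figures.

Isothermal ⇒ ΔU = 0, so Q = W = nRT ln(V₂/V₁).
Q = (0.984)(8.314)(523) ln(9.98/25.1) = 4279 × -0.9223 = -3946 J.

Q ≈ -3950 J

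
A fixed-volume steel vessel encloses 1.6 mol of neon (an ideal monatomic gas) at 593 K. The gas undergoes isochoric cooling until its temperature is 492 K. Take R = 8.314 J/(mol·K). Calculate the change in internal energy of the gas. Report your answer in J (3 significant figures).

ΔU ≈ -2020 J

Constant volume ⇒ W = 0, so Q = ΔU = nCᵥΔT with Cᵥ = 3R/2 = 12.47 J/(mol·K).
ΔU = (1.6)(12.47)(492 − 593) = -2015 J.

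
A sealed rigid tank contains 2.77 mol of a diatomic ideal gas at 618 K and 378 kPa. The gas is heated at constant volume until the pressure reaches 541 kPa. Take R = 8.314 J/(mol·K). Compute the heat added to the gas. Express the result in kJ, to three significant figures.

Constant volume ⇒ W = 0, so Q = ΔU = nCᵥΔT with Cᵥ = 5R/2 = 20.79 J/(mol·K).
At constant V, T₂/T₁ = P₂/P₁ ⇒ ΔT = T₁(P₂/P₁ − 1) = 618·(541/378 − 1) = 266.5 K.
ΔU = (2.77)(20.79)(266.5) = 15343 J.

Q ≈ 15.3 kJ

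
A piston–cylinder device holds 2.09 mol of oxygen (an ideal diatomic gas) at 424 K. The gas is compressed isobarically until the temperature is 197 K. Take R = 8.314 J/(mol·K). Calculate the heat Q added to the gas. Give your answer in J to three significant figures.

Isobaric: W = nRΔT = (2.09)(8.314)(-227) = -3944 J.
ΔU = nCᵥΔT with Cᵥ = 5R/2: ΔU = (2.09)(20.79)(-227) = -9861 J.
Q = ΔU + W = -9861 − 3944 = -13805 J.

Q ≈ -13800 J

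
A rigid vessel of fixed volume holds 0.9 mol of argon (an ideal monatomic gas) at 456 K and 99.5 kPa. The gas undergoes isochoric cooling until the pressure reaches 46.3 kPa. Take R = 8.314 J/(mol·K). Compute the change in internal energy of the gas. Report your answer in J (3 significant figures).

Constant volume ⇒ W = 0, so Q = ΔU = nCᵥΔT with Cᵥ = 3R/2 = 12.47 J/(mol·K).
At constant V, T₂/T₁ = P₂/P₁ ⇒ ΔT = T₁(P₂/P₁ − 1) = 456·(46.3/99.5 − 1) = -243.8 K.
ΔU = (0.9)(12.47)(-243.8) = -2737 J.

ΔU ≈ -2740 J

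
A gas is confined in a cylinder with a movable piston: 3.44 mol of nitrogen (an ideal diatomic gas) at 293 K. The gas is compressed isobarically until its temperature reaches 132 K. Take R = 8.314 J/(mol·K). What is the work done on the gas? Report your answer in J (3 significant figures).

W ≈ 4600 J

Isobaric: W = P ΔV = nR ΔT.
W = (3.44)(8.314)(132 − 293) = -4605 J.
Work on gas = −W_by = 4605 J.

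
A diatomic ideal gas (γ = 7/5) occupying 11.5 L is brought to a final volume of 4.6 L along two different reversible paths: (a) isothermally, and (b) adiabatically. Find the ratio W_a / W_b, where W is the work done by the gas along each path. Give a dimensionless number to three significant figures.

W_a / W_b ≈ 0.828

Path (a) isothermal: W = P₁V₁ ln(V₂/V₁) → W_a/(P₁V₁) = -0.9163.
Path (b) adiabatic: W = P₁V₁(1 − (V₁/V₂)^(γ−1))/(γ−1) → W_b/(P₁V₁) = -1.107.
W_a / W_b = -0.9163 / -1.107 = 0.8279.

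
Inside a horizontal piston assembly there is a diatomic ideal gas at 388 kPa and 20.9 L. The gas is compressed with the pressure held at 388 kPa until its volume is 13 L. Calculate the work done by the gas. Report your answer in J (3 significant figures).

Isobaric: W = P ΔV.
W = (388 kPa)(13 − 20.9 L) = (388)(-7.9) = -3065 J.

W ≈ -3070 J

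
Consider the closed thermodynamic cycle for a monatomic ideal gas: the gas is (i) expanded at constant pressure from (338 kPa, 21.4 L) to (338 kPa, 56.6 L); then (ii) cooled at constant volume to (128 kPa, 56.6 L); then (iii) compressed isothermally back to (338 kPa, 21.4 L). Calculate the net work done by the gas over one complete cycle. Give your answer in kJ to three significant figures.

W_net ≈ 4.85 kJ

Leg (i): W = PΔV = (338)(56.6 − 21.4) = 11898 J.
Leg (ii): W = 0.
Leg (iii): W = PᵢVᵢ ln(V_f/Vᵢ) = (7245) ln(21.4/56.6) = -7046 J.
W_net = 11898 − 7046 = 4851 J.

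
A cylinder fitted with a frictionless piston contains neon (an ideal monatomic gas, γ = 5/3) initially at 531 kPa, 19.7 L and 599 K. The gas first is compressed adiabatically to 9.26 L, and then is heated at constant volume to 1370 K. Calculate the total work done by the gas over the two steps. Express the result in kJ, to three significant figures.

W_total ≈ -10.3 kJ

Step 1 (adiabatic): W = (P₁V₁ − P₂V₂)/(γ−1) = (10461 − 17303)/0.667 = -10264 J.
Step 2 (isochoric): W = 0 (constant volume).
W_total = -10264 + 0 = -10264 J.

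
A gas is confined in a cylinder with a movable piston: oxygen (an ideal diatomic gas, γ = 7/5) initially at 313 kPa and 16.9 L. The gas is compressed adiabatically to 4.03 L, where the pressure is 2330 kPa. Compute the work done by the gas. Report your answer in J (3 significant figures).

Adiabatic: W = (P₁V₁ − P₂V₂)/(γ − 1) with γ = 7/5.
P₁V₁ = 5290 J, P₂V₂ = 9390 J.
W = (5290 − 9390) / 0.4 = -10251 J.

W ≈ -10300 J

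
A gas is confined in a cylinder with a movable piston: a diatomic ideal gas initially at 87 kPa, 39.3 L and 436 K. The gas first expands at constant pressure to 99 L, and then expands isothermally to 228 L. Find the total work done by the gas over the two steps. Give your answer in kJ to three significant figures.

Step 1 (isobaric): W = PΔV = (87 kPa)(99 − 39.3 L) = 5194 J.
After step 1: P = 87 kPa, V = 99 L, T = 1098 K.
Step 2 (isothermal): W = P₁V₁ ln(V₂/V₁) = (8613) ln(228/99) = 7185 J.
W_total = 5194 + 7185 = 12379 J.

W_total ≈ 12.4 kJ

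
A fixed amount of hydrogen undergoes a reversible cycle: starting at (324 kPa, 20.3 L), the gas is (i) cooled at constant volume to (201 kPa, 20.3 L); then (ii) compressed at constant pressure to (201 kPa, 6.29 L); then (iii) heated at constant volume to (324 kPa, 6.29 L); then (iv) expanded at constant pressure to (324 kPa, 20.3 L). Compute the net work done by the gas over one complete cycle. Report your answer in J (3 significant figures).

Constant-volume legs do no work.
W(ii) = (201)(6.29 − 20.3) = -2816 J; W(iv) = (324)(20.3 − 6.29) = 4539 J.
W_net = -2816 + 4539 = 1723 J (the clockwise enclosed area).

W_net ≈ 1720 J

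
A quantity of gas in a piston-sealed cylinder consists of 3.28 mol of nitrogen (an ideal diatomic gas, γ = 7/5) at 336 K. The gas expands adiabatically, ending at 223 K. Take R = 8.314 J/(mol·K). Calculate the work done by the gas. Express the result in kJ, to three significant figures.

Adiabatic ⇒ Q = 0, so W_by = −ΔU = nCᵥ(T₁ − T₂).
Cᵥ = 5R/2 = 20.79 J/(mol·K).
W = (3.28)(20.79)(336 − 223) = 7704 J.

W ≈ 7.70 kJ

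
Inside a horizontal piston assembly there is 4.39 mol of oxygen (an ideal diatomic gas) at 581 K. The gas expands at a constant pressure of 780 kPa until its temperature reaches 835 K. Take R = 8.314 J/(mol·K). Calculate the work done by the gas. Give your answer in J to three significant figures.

W ≈ 9270 J

Isobaric: W = P ΔV = nR ΔT.
W = (4.39)(8.314)(835 − 581) = 9271 J.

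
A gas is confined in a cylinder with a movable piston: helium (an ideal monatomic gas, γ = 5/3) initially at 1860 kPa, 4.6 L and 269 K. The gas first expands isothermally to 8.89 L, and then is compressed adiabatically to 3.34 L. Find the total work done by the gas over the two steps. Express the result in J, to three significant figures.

W_total ≈ -6180 J

Step 1 (isothermal): W = P₁V₁ ln(V₂/V₁) = (8556) ln(8.89/4.6) = 5637 J.
After step 1: P = 962.4 kPa, V = 8.89 L, T = 269 K.
Step 2 (adiabatic): W = (P₁V₁ − P₂V₂)/(γ−1) = (8556 − 16433)/0.667 = -11815 J.
W_total = 5637 − 11815 = -6178 J.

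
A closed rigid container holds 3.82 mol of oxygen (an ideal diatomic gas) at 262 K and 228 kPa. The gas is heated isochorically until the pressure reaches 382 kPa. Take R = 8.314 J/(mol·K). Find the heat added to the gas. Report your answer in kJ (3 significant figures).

Constant volume ⇒ W = 0, so Q = ΔU = nCᵥΔT with Cᵥ = 5R/2 = 20.79 J/(mol·K).
At constant V, T₂/T₁ = P₂/P₁ ⇒ ΔT = T₁(P₂/P₁ − 1) = 262·(382/228 − 1) = 177 K.
ΔU = (3.82)(20.79)(177) = 14051 J.

Q ≈ 14.1 kJ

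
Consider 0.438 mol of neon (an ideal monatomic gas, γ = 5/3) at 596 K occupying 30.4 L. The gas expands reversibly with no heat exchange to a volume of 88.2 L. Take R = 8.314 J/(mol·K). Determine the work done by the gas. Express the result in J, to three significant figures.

Adiabatic: TV^(γ−1) = const with γ = 5/3.
T₂ = T₁ (V₁/V₂)^(γ−1) = 596 × (30.4/88.2)^0.667 = 596 × 0.4916 = 293 K.
W_by = nCᵥ(T₁ − T₂) = (0.438)(12.47)(596 − 293) = 1655 J.

W ≈ 1660 J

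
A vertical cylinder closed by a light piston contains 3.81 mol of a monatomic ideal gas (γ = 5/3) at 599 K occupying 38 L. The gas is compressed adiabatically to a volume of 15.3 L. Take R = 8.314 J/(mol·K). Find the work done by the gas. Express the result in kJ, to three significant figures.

Adiabatic: TV^(γ−1) = const with γ = 5/3.
T₂ = T₁ (V₁/V₂)^(γ−1) = 599 × (38/15.3)^0.667 = 599 × 1.834 = 1099 K.
W_by = nCᵥ(T₁ − T₂) = (3.81)(12.47)(599 − 1099) = -23736 J.

W ≈ -23.7 kJ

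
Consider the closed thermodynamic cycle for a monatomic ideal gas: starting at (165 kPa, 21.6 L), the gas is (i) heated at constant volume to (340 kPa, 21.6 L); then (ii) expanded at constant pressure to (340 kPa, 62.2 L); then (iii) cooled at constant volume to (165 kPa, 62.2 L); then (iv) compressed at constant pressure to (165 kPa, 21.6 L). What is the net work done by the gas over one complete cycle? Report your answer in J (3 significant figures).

Constant-volume legs do no work.
W(ii) = (340)(62.2 − 21.6) = 13804 J; W(iv) = (165)(21.6 − 62.2) = -6699 J.
W_net = 13804 − 6699 = 7105 J (the clockwise enclosed area).

W_net ≈ 7100 J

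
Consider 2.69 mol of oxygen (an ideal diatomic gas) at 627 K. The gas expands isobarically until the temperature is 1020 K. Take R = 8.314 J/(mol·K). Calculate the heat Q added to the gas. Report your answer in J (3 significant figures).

Q ≈ 30800 J

Isobaric: W = nRΔT = (2.69)(8.314)(393) = 8789 J.
ΔU = nCᵥΔT with Cᵥ = 5R/2: ΔU = (2.69)(20.79)(393) = 21973 J.
Q = ΔU + W = 21973 + 8789 = 30763 J.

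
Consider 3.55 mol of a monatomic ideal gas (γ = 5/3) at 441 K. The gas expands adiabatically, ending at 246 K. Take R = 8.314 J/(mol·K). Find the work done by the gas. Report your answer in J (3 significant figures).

Adiabatic ⇒ Q = 0, so W_by = −ΔU = nCᵥ(T₁ − T₂).
Cᵥ = 3R/2 = 12.47 J/(mol·K).
W = (3.55)(12.47)(441 − 246) = 8633 J.

W ≈ 8630 J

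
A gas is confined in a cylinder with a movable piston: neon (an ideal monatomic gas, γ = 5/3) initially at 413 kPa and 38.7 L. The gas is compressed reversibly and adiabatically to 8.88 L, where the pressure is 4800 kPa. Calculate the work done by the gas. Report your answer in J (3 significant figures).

W ≈ -40000 J

Adiabatic: W = (P₁V₁ − P₂V₂)/(γ − 1) with γ = 5/3.
P₁V₁ = 15983 J, P₂V₂ = 42624 J.
W = (15983 − 42624) / 0.6667 = -39961 J.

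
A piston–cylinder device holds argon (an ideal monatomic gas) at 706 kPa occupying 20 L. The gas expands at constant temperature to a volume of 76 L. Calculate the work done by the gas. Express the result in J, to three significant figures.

Isothermal: W = nRT ln(V₂/V₁) = P₁V₁ ln(V₂/V₁).
P₁V₁ = (706 kPa)(20 L) = 14120 J.
W = 14120 × ln(76/20) = 14120 × 1.335
W_by_gas = 18850 J.

W ≈ 18900 J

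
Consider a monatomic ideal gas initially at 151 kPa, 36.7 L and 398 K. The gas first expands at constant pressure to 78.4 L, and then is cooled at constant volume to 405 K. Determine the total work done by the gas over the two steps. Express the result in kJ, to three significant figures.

W_total ≈ 6.30 kJ

Step 1 (isobaric): W = PΔV = (151 kPa)(78.4 − 36.7 L) = 6297 J.
Step 2 (isochoric): W = 0 (constant volume).
W_total = 6297 + 0 = 6297 J.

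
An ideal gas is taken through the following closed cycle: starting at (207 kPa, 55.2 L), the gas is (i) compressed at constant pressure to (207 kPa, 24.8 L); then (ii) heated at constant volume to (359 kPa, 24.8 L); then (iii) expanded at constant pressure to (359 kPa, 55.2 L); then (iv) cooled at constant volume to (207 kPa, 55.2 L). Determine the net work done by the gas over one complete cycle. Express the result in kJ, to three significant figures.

W_net ≈ 4.62 kJ

Constant-volume legs do no work.
W(i) = (207)(24.8 − 55.2) = -6293 J; W(iii) = (359)(55.2 − 24.8) = 10914 J.
W_net = -6293 + 10914 = 4621 J (the clockwise enclosed area).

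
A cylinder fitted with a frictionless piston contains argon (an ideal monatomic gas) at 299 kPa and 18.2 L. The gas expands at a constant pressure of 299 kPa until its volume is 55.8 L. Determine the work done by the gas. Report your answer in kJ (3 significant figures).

W ≈ 11.2 kJ

Isobaric: W = P ΔV.
W = (299 kPa)(55.8 − 18.2 L) = (299)(37.6) = 11242 J.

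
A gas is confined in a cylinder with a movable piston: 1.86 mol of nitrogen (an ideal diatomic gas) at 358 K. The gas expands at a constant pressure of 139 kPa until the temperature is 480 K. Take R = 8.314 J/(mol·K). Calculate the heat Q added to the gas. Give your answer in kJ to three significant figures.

Q ≈ 6.60 kJ

Isobaric: W = nRΔT = (1.86)(8.314)(122) = 1887 J.
ΔU = nCᵥΔT with Cᵥ = 5R/2: ΔU = (1.86)(20.79)(122) = 4717 J.
Q = ΔU + W = 4717 + 1887 = 6603 J.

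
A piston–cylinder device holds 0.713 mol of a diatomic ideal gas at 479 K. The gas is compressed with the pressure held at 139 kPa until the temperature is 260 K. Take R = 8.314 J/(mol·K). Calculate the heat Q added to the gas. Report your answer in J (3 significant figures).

Q ≈ -4540 J

Isobaric: W = nRΔT = (0.713)(8.314)(-219) = -1298 J.
ΔU = nCᵥΔT with Cᵥ = 5R/2: ΔU = (0.713)(20.79)(-219) = -3246 J.
Q = ΔU + W = -3246 − 1298 = -4544 J.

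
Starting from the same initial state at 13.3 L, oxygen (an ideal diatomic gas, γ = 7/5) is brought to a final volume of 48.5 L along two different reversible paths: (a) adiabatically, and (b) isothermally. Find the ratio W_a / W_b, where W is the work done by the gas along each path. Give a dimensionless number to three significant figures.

W_a / W_b ≈ 0.781

Path (a) adiabatic: W = P₁V₁(1 − (V₁/V₂)^(γ−1))/(γ−1) → W_a/(P₁V₁) = 1.01.
Path (b) isothermal: W = P₁V₁ ln(V₂/V₁) → W_b/(P₁V₁) = 1.294.
W_a / W_b = 1.01 / 1.294 = 0.7807.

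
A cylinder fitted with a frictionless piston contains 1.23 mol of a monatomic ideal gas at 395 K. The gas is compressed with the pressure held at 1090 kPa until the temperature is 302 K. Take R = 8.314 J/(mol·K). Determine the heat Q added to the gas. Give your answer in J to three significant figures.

Q ≈ -2380 J

Isobaric: W = nRΔT = (1.23)(8.314)(-93) = -951 J.
ΔU = nCᵥΔT with Cᵥ = 3R/2: ΔU = (1.23)(12.47)(-93) = -1427 J.
Q = ΔU + W = -1427 − 951 = -2378 J.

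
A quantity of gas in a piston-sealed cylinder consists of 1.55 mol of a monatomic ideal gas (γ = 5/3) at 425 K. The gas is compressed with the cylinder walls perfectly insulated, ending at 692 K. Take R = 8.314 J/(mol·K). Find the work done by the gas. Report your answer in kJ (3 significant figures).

Adiabatic ⇒ Q = 0, so W_by = −ΔU = nCᵥ(T₁ − T₂).
Cᵥ = 3R/2 = 12.47 J/(mol·K).
W = (1.55)(12.47)(425 − 692) = -5161 J.

W ≈ -5.16 kJ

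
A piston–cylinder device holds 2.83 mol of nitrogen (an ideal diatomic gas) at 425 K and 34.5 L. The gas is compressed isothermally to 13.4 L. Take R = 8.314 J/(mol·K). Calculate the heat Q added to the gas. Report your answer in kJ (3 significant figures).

Q ≈ -9.46 kJ

Isothermal ⇒ ΔU = 0, so Q = W = nRT ln(V₂/V₁).
Q = (2.83)(8.314)(425) ln(13.4/34.5) = 10000 × -0.9457 = -9457 J.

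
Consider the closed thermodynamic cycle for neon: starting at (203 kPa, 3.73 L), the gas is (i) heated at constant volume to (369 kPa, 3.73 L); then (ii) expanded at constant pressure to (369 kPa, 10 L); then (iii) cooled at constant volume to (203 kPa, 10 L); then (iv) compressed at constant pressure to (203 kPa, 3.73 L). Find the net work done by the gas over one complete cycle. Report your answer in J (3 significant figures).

W_net ≈ 1040 J

Constant-volume legs do no work.
W(ii) = (369)(10 − 3.73) = 2314 J; W(iv) = (203)(3.73 − 10) = -1273 J.
W_net = 2314 − 1273 = 1041 J (the clockwise enclosed area).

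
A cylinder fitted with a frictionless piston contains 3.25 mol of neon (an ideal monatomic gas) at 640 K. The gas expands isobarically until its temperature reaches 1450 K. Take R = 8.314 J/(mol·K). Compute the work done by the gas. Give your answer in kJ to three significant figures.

W ≈ 21.9 kJ

Isobaric: W = P ΔV = nR ΔT.
W = (3.25)(8.314)(1450 − 640) = 21887 J.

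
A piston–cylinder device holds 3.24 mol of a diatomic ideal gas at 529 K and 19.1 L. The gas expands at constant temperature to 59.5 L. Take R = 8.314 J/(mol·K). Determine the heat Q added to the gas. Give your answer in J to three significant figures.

Q ≈ 16200 J

Isothermal ⇒ ΔU = 0, so Q = W = nRT ln(V₂/V₁).
Q = (3.24)(8.314)(529) ln(59.5/19.1) = 14250 × 1.136 = 16192 J.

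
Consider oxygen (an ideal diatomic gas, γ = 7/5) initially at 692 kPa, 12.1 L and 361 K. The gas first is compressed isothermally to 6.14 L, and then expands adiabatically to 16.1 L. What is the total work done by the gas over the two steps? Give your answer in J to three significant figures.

W_total ≈ 1020 J

Step 1 (isothermal): W = P₁V₁ ln(V₂/V₁) = (8373) ln(6.14/12.1) = -5680 J.
After step 1: P = 1364 kPa, V = 6.14 L, T = 361 K.
Step 2 (adiabatic): W = (P₁V₁ − P₂V₂)/(γ−1) = (8373 − 5694)/0.4 = 6698 J.
W_total = -5680 + 6698 = 1017 J.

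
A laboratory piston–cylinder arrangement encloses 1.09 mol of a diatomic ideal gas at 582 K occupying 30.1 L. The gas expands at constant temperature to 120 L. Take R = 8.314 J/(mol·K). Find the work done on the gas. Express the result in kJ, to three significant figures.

Isothermal: W = nRT ln(V₂/V₁).
W = (1.09)(8.314)(582) × ln(120/30.1)
  = 5274 × 1.383
W_by_gas = 7294 J; work on gas = −W_by = -7294 J.

W ≈ -7.29 kJ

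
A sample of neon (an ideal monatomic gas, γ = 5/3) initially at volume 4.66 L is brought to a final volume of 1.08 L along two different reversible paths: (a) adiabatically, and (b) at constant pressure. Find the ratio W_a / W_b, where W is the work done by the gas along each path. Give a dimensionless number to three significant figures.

W_a / W_b ≈ 3.22

Path (a) adiabatic: W = P₁V₁(1 − (V₁/V₂)^(γ−1))/(γ−1) → W_a/(P₁V₁) = -2.476.
Path (b) isobaric: W = P₁(V₂ − V₁) → W_b/(P₁V₁) = -0.7682.
W_a / W_b = -2.476 / -0.7682 = 3.222.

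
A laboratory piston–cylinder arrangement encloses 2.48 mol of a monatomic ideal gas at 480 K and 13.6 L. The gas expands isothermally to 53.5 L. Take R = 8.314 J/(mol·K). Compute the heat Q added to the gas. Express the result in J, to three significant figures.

Isothermal ⇒ ΔU = 0, so Q = W = nRT ln(V₂/V₁).
Q = (2.48)(8.314)(480) ln(53.5/13.6) = 9897 × 1.37 = 13555 J.

Q ≈ 13600 J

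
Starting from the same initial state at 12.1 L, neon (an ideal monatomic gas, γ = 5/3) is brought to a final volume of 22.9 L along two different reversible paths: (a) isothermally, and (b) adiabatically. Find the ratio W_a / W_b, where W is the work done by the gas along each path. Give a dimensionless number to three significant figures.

W_a / W_b ≈ 1.23

Path (a) isothermal: W = P₁V₁ ln(V₂/V₁) → W_a/(P₁V₁) = 0.6379.
Path (b) adiabatic: W = P₁V₁(1 − (V₁/V₂)^(γ−1))/(γ−1) → W_b/(P₁V₁) = 0.5196.
W_a / W_b = 0.6379 / 0.5196 = 1.228.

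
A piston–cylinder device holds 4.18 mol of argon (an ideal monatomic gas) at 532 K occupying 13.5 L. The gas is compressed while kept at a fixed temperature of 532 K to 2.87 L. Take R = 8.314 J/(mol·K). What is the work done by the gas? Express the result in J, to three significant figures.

Isothermal: W = nRT ln(V₂/V₁).
W = (4.18)(8.314)(532) × ln(2.87/13.5)
  = 18488 × -1.548
W_by_gas = -28627 J.

W ≈ -28600 J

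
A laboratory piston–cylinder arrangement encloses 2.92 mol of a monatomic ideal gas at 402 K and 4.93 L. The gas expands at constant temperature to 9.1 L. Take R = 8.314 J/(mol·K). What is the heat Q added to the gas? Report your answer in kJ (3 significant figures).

Q ≈ 5.98 kJ

Isothermal ⇒ ΔU = 0, so Q = W = nRT ln(V₂/V₁).
Q = (2.92)(8.314)(402) ln(9.1/4.93) = 9759 × 0.6129 = 5982 J.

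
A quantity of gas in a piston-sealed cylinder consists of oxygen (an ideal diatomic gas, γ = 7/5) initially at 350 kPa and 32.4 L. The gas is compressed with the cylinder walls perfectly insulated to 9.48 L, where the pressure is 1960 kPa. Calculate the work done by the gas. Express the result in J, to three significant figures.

W ≈ -18100 J

Adiabatic: W = (P₁V₁ − P₂V₂)/(γ − 1) with γ = 7/5.
P₁V₁ = 11340 J, P₂V₂ = 18581 J.
W = (11340 − 18581) / 0.4 = -18102 J.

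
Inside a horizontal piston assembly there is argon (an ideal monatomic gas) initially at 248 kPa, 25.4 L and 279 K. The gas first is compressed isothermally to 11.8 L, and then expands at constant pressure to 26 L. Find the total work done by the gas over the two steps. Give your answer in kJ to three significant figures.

Step 1 (isothermal): W = P₁V₁ ln(V₂/V₁) = (6299) ln(11.8/25.4) = -4829 J.
After step 1: P = 533.8 kPa, V = 11.8 L, T = 279 K.
Step 2 (isobaric): W = PΔV = (533.8 kPa)(26 − 11.8 L) = 7580 J.
W_total = -4829 + 7580 = 2751 J.

W_total ≈ 2.75 kJ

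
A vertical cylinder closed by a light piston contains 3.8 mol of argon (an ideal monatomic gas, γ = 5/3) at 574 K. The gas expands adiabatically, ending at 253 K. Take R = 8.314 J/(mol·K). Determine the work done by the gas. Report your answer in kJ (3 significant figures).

Adiabatic ⇒ Q = 0, so W_by = −ΔU = nCᵥ(T₁ − T₂).
Cᵥ = 3R/2 = 12.47 J/(mol·K).
W = (3.8)(12.47)(574 − 253) = 15212 J.

W ≈ 15.2 kJ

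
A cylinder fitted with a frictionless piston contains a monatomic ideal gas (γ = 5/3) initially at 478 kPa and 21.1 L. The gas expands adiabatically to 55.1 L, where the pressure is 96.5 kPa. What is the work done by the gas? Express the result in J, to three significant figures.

W ≈ 7150 J

Adiabatic: W = (P₁V₁ − P₂V₂)/(γ − 1) with γ = 5/3.
P₁V₁ = 10086 J, P₂V₂ = 5317 J.
W = (10086 − 5317) / 0.6667 = 7153 J.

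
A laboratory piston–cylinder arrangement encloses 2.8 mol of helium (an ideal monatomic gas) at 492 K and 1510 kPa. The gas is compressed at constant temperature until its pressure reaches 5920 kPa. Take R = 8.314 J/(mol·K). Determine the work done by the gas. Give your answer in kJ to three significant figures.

Isothermal process: W = nRT ln(V₂/V₁) = nRT ln(P₁/P₂).
W = (2.8)(8.314)(492) × ln(1510/5920)
  = 11453 × ln(0.2551) = 11453 × -1.366
W_by_gas = -15648 J.

W ≈ -15.6 kJ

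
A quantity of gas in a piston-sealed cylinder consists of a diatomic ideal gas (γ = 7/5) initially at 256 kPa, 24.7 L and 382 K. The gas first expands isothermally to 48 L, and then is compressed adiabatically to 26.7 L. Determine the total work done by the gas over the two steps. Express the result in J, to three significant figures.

Step 1 (isothermal): W = P₁V₁ ln(V₂/V₁) = (6323) ln(48/24.7) = 4201 J.
After step 1: P = 131.7 kPa, V = 48 L, T = 382 K.
Step 2 (adiabatic): W = (P₁V₁ − P₂V₂)/(γ−1) = (6323 − 7995)/0.4 = -4180 J.
W_total = 4201 − 4180 = 21.14 J.

W_total ≈ 21.1 J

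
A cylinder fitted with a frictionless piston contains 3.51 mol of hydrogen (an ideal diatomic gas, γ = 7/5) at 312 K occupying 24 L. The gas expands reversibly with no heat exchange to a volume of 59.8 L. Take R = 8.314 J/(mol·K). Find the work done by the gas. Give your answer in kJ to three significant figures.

Adiabatic: TV^(γ−1) = const with γ = 7/5.
T₂ = T₁ (V₁/V₂)^(γ−1) = 312 × (24/59.8)^0.4 = 312 × 0.6941 = 216.6 K.
W_by = nCᵥ(T₁ − T₂) = (3.51)(20.79)(312 − 216.6) = 6964 J.

W ≈ 6.96 kJ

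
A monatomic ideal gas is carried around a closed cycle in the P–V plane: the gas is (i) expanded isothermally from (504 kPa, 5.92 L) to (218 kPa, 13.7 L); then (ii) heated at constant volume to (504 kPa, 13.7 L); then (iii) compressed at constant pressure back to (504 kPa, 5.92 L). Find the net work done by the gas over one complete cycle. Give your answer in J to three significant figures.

W_net ≈ -1420 J

Leg (i): W = PᵢVᵢ ln(V_f/Vᵢ) = (2984) ln(13.7/5.92) = 2503 J.
Leg (ii): W = 0.
Leg (iii): W = PΔV = (504)(5.92 − 13.7) = -3921 J.
W_net = 2503 − 3921 = -1418 J.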